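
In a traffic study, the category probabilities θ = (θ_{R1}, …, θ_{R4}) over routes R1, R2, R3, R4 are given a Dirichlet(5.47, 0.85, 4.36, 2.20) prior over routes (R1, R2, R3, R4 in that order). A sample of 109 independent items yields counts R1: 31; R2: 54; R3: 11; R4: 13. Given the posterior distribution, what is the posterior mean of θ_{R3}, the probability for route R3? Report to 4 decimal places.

The Dirichlet prior is conjugate to the Multinomial likelihood: each posterior αⱼ = prior αⱼ + observed count nⱼ.
Posterior concentration: (36.47, 54.85, 15.36, 15.20), total = 121.88.
E[θ_{R3}|data] = α_{R3}/Σα = 15.36/121.88 = 0.1260.

0.1260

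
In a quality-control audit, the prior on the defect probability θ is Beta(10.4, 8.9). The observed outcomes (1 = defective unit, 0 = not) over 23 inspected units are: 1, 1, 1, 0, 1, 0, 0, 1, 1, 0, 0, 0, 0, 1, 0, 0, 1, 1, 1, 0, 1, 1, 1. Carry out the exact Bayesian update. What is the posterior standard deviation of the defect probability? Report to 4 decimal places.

The Beta prior is conjugate to a Binomial/Bernoulli likelihood; the update adds successes to α and failures to β.
Posterior: Beta(α+k, β+n−k) = Beta(10.4+13, 8.9+10) = Beta(23.4, 18.9).
Var = αβ/((α+β)²(α+β+1)) = 23.4·18.9/(42.3²·43.3) = 0.00570833; SD = √0.00570833 = 0.0756.

0.0756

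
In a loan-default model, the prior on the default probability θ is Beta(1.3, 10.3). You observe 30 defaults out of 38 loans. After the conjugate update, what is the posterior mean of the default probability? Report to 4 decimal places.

0.6310

The Beta prior is conjugate to a Binomial/Bernoulli likelihood; the update adds successes to α and failures to β.
Posterior: Beta(α+k, β+n−k) = Beta(1.3+30, 10.3+8) = Beta(31.3, 18.3).
Posterior mean = α/(α+β) = 31.3/49.6 = 0.6310.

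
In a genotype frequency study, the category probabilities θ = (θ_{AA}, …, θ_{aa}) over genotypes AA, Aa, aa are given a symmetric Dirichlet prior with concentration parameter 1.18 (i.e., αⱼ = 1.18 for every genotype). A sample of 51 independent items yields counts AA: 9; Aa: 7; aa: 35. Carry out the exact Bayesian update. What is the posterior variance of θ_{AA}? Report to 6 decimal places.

The Dirichlet prior is conjugate to the Multinomial likelihood: each posterior αⱼ = prior αⱼ + observed count nⱼ.
Posterior concentration: (10.18, 8.18, 36.18), total = 54.54.
Var[θ_j] = α_j(Σα−α_j)/((Σα)²(Σα+1)) = 10.18·44.36/(54.54²·55.54) = 0.002733.

0.002733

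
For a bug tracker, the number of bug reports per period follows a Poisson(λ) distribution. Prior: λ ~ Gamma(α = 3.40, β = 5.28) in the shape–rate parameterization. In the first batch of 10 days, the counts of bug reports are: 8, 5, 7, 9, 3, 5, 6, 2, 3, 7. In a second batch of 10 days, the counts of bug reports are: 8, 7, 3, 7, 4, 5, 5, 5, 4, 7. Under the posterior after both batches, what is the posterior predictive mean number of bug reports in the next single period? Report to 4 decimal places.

With a Gamma(shape α, rate β) prior, the Poisson likelihood is conjugate: the posterior is Gamma(α + ΣXᵢ, β + n).
Batch 1: sum of counts S = 55 over n = 10 days.
After batch 1: Gamma(α+S, β+n) = Gamma(3.40+55, 5.28+10) = Gamma(58.40, 15.28).
Batch 2: sum of counts S = 55 over n = 10 days.
After batch 2: Gamma(α+S, β+n) = Gamma(58.40+55, 15.28+10) = Gamma(113.40, 25.28).
The predictive distribution for one future period is NegBinom with mean α/β = 4.4858.

4.4858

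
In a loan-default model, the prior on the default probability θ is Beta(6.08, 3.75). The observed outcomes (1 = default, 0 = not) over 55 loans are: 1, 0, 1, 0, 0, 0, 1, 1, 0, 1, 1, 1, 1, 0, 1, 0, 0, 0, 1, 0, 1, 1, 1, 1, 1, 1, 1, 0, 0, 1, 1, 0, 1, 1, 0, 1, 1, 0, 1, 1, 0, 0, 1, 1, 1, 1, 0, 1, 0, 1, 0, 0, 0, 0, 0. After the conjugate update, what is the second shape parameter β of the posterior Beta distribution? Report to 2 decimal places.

27.75

The Beta prior is conjugate to a Binomial/Bernoulli likelihood; the update adds successes to α and failures to β.
Posterior: Beta(α+k, β+n−k) = Beta(6.08+31, 3.75+24) = Beta(37.08, 27.75).
Posterior β = 27.75.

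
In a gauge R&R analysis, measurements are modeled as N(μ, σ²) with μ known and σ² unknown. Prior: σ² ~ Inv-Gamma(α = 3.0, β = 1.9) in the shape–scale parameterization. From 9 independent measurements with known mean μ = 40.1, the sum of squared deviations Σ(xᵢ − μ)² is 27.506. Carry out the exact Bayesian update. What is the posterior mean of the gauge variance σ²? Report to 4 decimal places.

With known mean μ and an Inverse-Gamma(α, β) prior on σ², the Normal likelihood is conjugate: posterior is Inv-Gamma(α + n/2, β + Σ(xᵢ−μ)²/2).
Posterior: Inv-Gamma(3.0 + 9/2, 1.9 + 27.506/2) = Inv-Gamma(7.50, 15.6530).
E[σ²|data] = β/(α−1) = 15.6530/6.50 = 2.4082.

2.4082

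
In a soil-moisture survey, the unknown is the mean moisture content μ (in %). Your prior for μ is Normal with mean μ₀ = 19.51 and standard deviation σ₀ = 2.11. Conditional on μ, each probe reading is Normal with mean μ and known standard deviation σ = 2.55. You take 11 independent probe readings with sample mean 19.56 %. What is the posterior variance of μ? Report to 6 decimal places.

For Normal data with known variance σ², a Normal(μ₀, σ₀²) prior on μ is conjugate. Posterior precision = 1/σ₀² + n/σ²; posterior mean is the precision-weighted average of μ₀ and x̄.
σ₀² = 2.11² = 4.4521, σ² = 2.55² = 6.5025; σ² + n·σ₀² = 6.5025 + 11·4.4521 = 55.4756.
Posterior precision = 1/σ₀² + n/σ² = 1/4.4521 + 11/6.5025 = (σ² + n·σ₀²)/(σ₀²σ²) = 55.4756/(4.4521·6.5025); posterior variance σₙ² = σ₀²σ²/(σ² + n·σ₀²) = 4.4521·6.5025/55.4756 = 0.521847.

0.521847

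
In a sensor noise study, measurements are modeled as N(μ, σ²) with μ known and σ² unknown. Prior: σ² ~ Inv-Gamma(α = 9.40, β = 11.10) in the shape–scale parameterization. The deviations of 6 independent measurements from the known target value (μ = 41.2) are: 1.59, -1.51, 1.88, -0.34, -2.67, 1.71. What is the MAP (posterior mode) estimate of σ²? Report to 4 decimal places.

1.5191

With known mean μ and an Inverse-Gamma(α, β) prior on σ², the Normal likelihood is conjugate: posterior is Inv-Gamma(α + n/2, β + Σ(xᵢ−μ)²/2).
Σ(xᵢ−μ)² = (1.59)² + (-1.51)² + (1.88)² + (-0.34)² + (-2.67)² + (1.71)² = 18.5112.
Posterior: Inv-Gamma(9.40 + 6/2, 11.10 + 18.5112/2) = Inv-Gamma(12.40, 20.35560).
Mode = β/(α+1) = 20.35560/13.40 = 1.5191.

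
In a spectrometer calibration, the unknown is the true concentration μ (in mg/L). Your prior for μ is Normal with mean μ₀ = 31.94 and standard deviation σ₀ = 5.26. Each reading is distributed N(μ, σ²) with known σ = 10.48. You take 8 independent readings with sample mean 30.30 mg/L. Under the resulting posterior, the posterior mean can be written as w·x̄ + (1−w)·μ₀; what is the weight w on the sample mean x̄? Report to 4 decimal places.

For Normal data with known variance σ², a Normal(μ₀, σ₀²) prior on μ is conjugate. Posterior precision = 1/σ₀² + n/σ²; posterior mean is the precision-weighted average of μ₀ and x̄.
σ₀² = 5.26² = 27.6676, σ² = 10.48² = 109.8304. Prior precision 1/σ₀² = 1/27.6676; data precision n/σ² = 8/109.8304.
w = (n/σ²)/(1/σ₀² + n/σ²) = n·σ₀²/(σ² + n·σ₀²) = 8·27.6676/(109.8304 + 8·27.6676) = 221.3408/331.1712 = 0.6684.

0.6684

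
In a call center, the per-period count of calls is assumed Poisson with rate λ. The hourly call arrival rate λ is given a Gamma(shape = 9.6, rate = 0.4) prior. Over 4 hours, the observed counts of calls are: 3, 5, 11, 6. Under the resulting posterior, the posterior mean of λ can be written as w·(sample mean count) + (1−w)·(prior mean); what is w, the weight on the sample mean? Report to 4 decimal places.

0.9091

With a Gamma(shape α, rate β) prior, the Poisson likelihood is conjugate: the posterior is Gamma(α + ΣXᵢ, β + n).
Posterior mean = (α₀+S)/(β₀+n) = [n/(β₀+n)]·(S/n) + [β₀/(β₀+n)]·(α₀/β₀), so only n and β₀ enter the weight.
Weight on data w = n/(β₀+n) = 4/(0.4+4) = 4/4.4 = 0.9091.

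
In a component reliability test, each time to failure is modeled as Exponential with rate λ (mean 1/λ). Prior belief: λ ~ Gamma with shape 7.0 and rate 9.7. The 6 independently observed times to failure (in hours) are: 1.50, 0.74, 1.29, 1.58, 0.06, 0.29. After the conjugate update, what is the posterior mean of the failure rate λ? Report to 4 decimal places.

0.8575

With a Gamma(shape α, rate β) prior on the exponential rate λ, the posterior after n observations with total T = Σxᵢ is Gamma(α+n, β+T).
Sum of observations T = 5.46 hours; n = 6.
Posterior: Gamma(7.0+6, 9.7+5.46) = Gamma(13.0, 15.16).
Posterior mean of λ = α/β = 13.0/15.16 = 0.8575.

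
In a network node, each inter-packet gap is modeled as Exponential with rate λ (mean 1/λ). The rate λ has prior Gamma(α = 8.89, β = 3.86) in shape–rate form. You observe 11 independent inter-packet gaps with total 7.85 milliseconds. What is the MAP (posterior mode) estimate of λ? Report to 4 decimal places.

With a Gamma(shape α, rate β) prior on the exponential rate λ, the posterior after n observations with total T = Σxᵢ is Gamma(α+n, β+T).
Posterior: Gamma(8.89+11, 3.86+7.85) = Gamma(19.89, 11.71).
Mode = (α−1)/β = 1.6132.

1.6132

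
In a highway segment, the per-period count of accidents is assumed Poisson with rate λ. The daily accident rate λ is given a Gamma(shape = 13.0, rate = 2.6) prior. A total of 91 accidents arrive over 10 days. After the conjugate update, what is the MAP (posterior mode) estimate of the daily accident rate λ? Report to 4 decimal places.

With a Gamma(shape α, rate β) prior, the Poisson likelihood is conjugate: the posterior is Gamma(α + ΣXᵢ, β + n).
Posterior: Gamma(α+S, β+n) = Gamma(13.0+91, 2.6+10) = Gamma(104.0, 12.6).
Mode of Gamma(α,β) for α≥1 is (α−1)/β = 103.0/12.6 = 8.1746.

8.1746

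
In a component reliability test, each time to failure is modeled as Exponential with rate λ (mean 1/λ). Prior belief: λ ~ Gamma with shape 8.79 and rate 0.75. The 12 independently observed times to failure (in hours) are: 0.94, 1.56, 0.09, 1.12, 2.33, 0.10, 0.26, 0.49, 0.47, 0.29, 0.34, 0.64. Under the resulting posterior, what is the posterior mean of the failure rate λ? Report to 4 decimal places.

2.2164

With a Gamma(shape α, rate β) prior on the exponential rate λ, the posterior after n observations with total T = Σxᵢ is Gamma(α+n, β+T).
Sum of observations T = 8.63 hours; n = 12.
Posterior: Gamma(8.79+12, 0.75+8.63) = Gamma(20.79, 9.38).
Posterior mean of λ = α/β = 20.79/9.38 = 2.2164.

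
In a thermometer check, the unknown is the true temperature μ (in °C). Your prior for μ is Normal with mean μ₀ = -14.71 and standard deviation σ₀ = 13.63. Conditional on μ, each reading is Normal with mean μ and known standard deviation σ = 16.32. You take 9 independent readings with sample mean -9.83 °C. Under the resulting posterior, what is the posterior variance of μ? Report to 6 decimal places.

25.527207

For Normal data with known variance σ², a Normal(μ₀, σ₀²) prior on μ is conjugate. Posterior precision = 1/σ₀² + n/σ²; posterior mean is the precision-weighted average of μ₀ and x̄.
σ₀² = 13.63² = 185.7769, σ² = 16.32² = 266.3424; σ² + n·σ₀² = 266.3424 + 9·185.7769 = 1938.3345.
Posterior precision = 1/σ₀² + n/σ² = 1/185.7769 + 9/266.3424 = (σ² + n·σ₀²)/(σ₀²σ²) = 1938.3345/(185.7769·266.3424); posterior variance σₙ² = σ₀²σ²/(σ² + n·σ₀²) = 185.7769·266.3424/1938.3345 = 25.527207.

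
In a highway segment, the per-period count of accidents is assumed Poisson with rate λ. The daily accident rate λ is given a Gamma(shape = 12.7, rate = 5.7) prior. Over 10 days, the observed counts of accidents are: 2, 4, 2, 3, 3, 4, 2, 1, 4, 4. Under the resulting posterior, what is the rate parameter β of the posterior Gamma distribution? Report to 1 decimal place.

15.7

With a Gamma(shape α, rate β) prior, the Poisson likelihood is conjugate: the posterior is Gamma(α + ΣXᵢ, β + n).
Sum of counts S = 29 over n = 10 days.
Posterior: Gamma(α+S, β+n) = Gamma(12.7+29, 5.7+10) = Gamma(41.7, 15.7).
Posterior β = 15.7.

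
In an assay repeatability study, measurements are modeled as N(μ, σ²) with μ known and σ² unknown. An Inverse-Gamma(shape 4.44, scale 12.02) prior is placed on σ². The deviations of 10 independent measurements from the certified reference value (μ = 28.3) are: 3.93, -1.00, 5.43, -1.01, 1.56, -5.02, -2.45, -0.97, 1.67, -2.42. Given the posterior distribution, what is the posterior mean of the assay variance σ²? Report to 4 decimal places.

6.7661

With known mean μ and an Inverse-Gamma(α, β) prior on σ², the Normal likelihood is conjugate: posterior is Inv-Gamma(α + n/2, β + Σ(xᵢ−μ)²/2).
Σ(xᵢ−μ)² = (3.93)² + (-1.00)² + (5.43)² + (-1.01)² + (1.56)² + (-5.02)² + (-2.45)² + (-0.97)² + (1.67)² + (-2.42)² = 90.1726.
Posterior: Inv-Gamma(4.44 + 10/2, 12.02 + 90.1726/2) = Inv-Gamma(9.44, 57.10630).
E[σ²|data] = β/(α−1) = 57.10630/8.44 = 6.7661.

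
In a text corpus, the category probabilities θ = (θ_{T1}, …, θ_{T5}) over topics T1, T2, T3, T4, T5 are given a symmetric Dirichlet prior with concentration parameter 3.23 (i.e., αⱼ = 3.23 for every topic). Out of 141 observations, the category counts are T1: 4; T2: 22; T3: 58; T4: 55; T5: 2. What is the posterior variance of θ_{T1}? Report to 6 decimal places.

The Dirichlet prior is conjugate to the Multinomial likelihood: each posterior αⱼ = prior αⱼ + observed count nⱼ.
Posterior concentration: (7.23, 25.23, 61.23, 58.23, 5.23), total = 157.15.
Var[θ_j] = α_j(Σα−α_j)/((Σα)²(Σα+1)) = 7.23·149.92/(157.15²·158.15) = 0.000278.

0.000278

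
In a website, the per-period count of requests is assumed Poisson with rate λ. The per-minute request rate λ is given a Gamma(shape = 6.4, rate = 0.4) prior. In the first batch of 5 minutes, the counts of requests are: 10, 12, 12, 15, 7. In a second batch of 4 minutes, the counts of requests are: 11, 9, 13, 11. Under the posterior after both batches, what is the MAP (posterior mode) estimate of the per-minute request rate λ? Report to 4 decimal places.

With a Gamma(shape α, rate β) prior, the Poisson likelihood is conjugate: the posterior is Gamma(α + ΣXᵢ, β + n).
Batch 1: sum of counts S = 56 over n = 5 minutes.
After batch 1: Gamma(α+S, β+n) = Gamma(6.4+56, 0.4+5) = Gamma(62.4, 5.4).
Batch 2: sum of counts S = 44 over n = 4 minutes.
After batch 2: Gamma(α+S, β+n) = Gamma(62.4+44, 5.4+4) = Gamma(106.4, 9.4).
Mode of Gamma(α,β) for α≥1 is (α−1)/β = 105.4/9.4 = 11.2128.

11.2128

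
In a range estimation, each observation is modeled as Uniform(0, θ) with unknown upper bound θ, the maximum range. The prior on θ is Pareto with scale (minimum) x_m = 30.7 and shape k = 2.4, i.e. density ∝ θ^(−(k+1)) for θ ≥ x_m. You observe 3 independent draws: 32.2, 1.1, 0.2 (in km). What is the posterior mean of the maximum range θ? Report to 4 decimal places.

39.5182

A Pareto(scale x_m, shape k) prior on the upper bound θ of Uniform(0, θ) is conjugate: posterior is Pareto(max(x_m, max xᵢ), k + n).
Sample maximum = 32.2; prior scale x_m = 30.7 → posterior scale = max = 32.2.
Posterior shape = 2.4 + 3 = 5.4.
E[θ|data] = k·x_m/(k−1) = 5.4·32.2/4.4 = 39.5182.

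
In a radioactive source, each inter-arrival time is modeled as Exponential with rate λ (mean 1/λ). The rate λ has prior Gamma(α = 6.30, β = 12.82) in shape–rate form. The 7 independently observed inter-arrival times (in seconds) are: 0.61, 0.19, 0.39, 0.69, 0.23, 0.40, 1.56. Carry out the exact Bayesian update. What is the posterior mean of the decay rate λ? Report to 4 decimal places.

0.7874

With a Gamma(shape α, rate β) prior on the exponential rate λ, the posterior after n observations with total T = Σxᵢ is Gamma(α+n, β+T).
Sum of observations T = 4.07 seconds; n = 7.
Posterior: Gamma(6.30+7, 12.82+4.07) = Gamma(13.30, 16.89).
Posterior mean of λ = α/β = 13.30/16.89 = 0.7874.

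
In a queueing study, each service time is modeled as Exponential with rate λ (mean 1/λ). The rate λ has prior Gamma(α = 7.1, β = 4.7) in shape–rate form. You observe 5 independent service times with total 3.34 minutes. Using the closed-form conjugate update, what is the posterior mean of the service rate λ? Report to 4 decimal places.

1.5050

With a Gamma(shape α, rate β) prior on the exponential rate λ, the posterior after n observations with total T = Σxᵢ is Gamma(α+n, β+T).
Posterior: Gamma(7.1+5, 4.7+3.34) = Gamma(12.1, 8.04).
Posterior mean of λ = α/β = 12.1/8.04 = 1.5050.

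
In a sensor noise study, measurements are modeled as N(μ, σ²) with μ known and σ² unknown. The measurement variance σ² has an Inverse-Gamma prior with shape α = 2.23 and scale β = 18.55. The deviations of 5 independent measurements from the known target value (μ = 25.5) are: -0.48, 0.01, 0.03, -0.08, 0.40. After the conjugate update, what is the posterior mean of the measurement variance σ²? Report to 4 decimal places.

5.0265

With known mean μ and an Inverse-Gamma(α, β) prior on σ², the Normal likelihood is conjugate: posterior is Inv-Gamma(α + n/2, β + Σ(xᵢ−μ)²/2).
Σ(xᵢ−μ)² = (-0.48)² + (0.01)² + (0.03)² + (-0.08)² + (0.40)² = 0.3978.
Posterior: Inv-Gamma(2.23 + 5/2, 18.55 + 0.3978/2) = Inv-Gamma(4.73, 18.74890).
E[σ²|data] = β/(α−1) = 18.74890/3.73 = 5.0265.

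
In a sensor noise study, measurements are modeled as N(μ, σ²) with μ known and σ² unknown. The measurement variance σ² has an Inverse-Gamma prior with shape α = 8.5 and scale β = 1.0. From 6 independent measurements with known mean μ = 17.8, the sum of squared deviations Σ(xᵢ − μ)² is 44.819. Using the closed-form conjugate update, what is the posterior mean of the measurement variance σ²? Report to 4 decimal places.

2.2295

With known mean μ and an Inverse-Gamma(α, β) prior on σ², the Normal likelihood is conjugate: posterior is Inv-Gamma(α + n/2, β + Σ(xᵢ−μ)²/2).
Posterior: Inv-Gamma(8.5 + 6/2, 1.0 + 44.819/2) = Inv-Gamma(11.50, 23.4095).
E[σ²|data] = β/(α−1) = 23.4095/10.50 = 2.2295.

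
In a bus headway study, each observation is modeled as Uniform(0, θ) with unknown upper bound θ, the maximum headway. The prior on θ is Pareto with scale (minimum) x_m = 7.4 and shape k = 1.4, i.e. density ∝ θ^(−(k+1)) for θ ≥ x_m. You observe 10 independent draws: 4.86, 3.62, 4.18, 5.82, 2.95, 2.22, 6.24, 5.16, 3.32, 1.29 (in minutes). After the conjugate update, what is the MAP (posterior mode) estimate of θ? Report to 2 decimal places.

7.40

A Pareto(scale x_m, shape k) prior on the upper bound θ of Uniform(0, θ) is conjugate: posterior is Pareto(max(x_m, max xᵢ), k + n).
Sample maximum = 6.24; prior scale x_m = 7.4 → posterior scale = max = 7.40.
Posterior shape = 1.4 + 10 = 11.4.
The Pareto density is decreasing on [x_m, ∞), so the mode is x_m = 7.40.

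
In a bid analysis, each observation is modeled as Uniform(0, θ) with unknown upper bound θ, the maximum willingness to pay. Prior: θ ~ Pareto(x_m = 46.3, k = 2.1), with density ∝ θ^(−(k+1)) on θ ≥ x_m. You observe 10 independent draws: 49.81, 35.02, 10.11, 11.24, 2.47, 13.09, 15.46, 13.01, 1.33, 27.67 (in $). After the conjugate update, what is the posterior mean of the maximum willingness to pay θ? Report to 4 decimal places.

A Pareto(scale x_m, shape k) prior on the upper bound θ of Uniform(0, θ) is conjugate: posterior is Pareto(max(x_m, max xᵢ), k + n).
Sample maximum = 49.81; prior scale x_m = 46.3 → posterior scale = max = 49.81.
Posterior shape = 2.1 + 10 = 12.1.
E[θ|data] = k·x_m/(k−1) = 12.1·49.81/11.1 = 54.2974.

54.2974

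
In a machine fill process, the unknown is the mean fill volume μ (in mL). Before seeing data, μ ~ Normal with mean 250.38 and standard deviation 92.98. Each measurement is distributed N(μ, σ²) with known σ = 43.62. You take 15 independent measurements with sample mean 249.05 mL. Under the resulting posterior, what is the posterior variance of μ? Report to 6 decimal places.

For Normal data with known variance σ², a Normal(μ₀, σ₀²) prior on μ is conjugate. Posterior precision = 1/σ₀² + n/σ²; posterior mean is the precision-weighted average of μ₀ and x̄.
σ₀² = 92.98² = 8645.2804, σ² = 43.62² = 1902.7044; σ² + n·σ₀² = 1902.7044 + 15·8645.2804 = 131581.9104.
Posterior precision = 1/σ₀² + n/σ² = 1/8645.2804 + 15/1902.7044 = (σ² + n·σ₀²)/(σ₀²σ²) = 131581.9104/(8645.2804·1902.7044); posterior variance σₙ² = σ₀²σ²/(σ² + n·σ₀²) = 8645.2804·1902.7044/131581.9104 = 125.012724.

125.012724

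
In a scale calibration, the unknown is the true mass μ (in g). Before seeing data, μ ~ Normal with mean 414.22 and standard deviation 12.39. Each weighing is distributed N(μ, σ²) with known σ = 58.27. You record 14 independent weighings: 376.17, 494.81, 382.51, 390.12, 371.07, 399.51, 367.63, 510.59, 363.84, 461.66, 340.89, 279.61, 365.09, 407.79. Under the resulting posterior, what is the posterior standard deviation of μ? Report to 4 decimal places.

For Normal data with known variance σ², a Normal(μ₀, σ₀²) prior on μ is conjugate. Posterior precision = 1/σ₀² + n/σ²; posterior mean is the precision-weighted average of μ₀ and x̄.
σ₀² = 12.39² = 153.5121, σ² = 58.27² = 3395.3929; σ² + n·σ₀² = 3395.3929 + 14·153.5121 = 5544.5623.
Posterior precision = 1/σ₀² + n/σ² = 1/153.5121 + 14/3395.3929 = (σ² + n·σ₀²)/(σ₀²σ²) = 5544.5623/(153.5121·3395.3929); posterior variance σₙ² = σ₀²σ²/(σ² + n·σ₀²) = 153.5121·3395.3929/5544.5623 = 94.008123.
Posterior SD = √σₙ² = √(153.5121·3395.3929/5544.5623) = 9.6958.

9.6958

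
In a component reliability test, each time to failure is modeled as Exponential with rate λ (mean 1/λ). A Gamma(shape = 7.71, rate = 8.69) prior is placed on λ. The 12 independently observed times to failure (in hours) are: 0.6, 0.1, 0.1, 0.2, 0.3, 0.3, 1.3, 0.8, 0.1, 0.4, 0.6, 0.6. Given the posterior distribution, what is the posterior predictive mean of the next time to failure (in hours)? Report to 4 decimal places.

With a Gamma(shape α, rate β) prior on the exponential rate λ, the posterior after n observations with total T = Σxᵢ is Gamma(α+n, β+T).
Sum of observations T = 5.4 hours; n = 12.
Posterior: Gamma(7.71+12, 8.69+5.4) = Gamma(19.71, 14.09).
The predictive distribution for the next observation is Lomax; its mean is β/(α−1) = 14.09/18.71 = 0.7531.

0.7531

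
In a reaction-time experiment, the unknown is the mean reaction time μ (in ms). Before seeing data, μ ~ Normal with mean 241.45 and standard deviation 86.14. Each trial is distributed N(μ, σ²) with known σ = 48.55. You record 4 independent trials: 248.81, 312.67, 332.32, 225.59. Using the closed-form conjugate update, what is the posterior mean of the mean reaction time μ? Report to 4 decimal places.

For Normal data with known variance σ², a Normal(μ₀, σ₀²) prior on μ is conjugate. Posterior precision = 1/σ₀² + n/σ²; posterior mean is the precision-weighted average of μ₀ and x̄.
Σxᵢ = 248.81 + 312.67 + 332.32 + 225.59 = 1119.39, so n·x̄ = 1119.39.
σ₀² = 86.14² = 7420.0996, σ² = 48.55² = 2357.1025; σ² + n·σ₀² = 2357.1025 + 4·7420.0996 = 32037.5009.
Posterior mean = (μ₀/σ₀² + n·x̄/σ²)/(1/σ₀² + n/σ²) = (σ²·μ₀ + σ₀²·n·x̄)/(σ² + n·σ₀²) = (2357.1025·241.45 + 7420.0996·1119.39)/32037.5009 = 8875107.689869/32037.5009 = 277.0225.

277.0225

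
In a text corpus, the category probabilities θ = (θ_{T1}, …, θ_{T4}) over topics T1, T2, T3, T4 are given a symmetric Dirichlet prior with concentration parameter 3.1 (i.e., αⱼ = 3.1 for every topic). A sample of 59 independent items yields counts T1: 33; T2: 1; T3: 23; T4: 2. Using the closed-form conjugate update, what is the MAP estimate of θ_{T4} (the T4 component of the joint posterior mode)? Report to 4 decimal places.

0.0608

The Dirichlet prior is conjugate to the Multinomial likelihood: each posterior αⱼ = prior αⱼ + observed count nⱼ.
Posterior concentration: (36.1, 4.1, 26.1, 5.1), total = 71.4.
Joint mode component: (α_{T4}−1)/(Σα−K) = 4.1/67.4 = 0.0608.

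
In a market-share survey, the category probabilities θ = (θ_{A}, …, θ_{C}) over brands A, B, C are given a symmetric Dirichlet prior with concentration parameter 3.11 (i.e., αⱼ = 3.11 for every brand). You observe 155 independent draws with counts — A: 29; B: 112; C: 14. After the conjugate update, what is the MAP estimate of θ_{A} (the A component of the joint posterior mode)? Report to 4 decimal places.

0.1928

The Dirichlet prior is conjugate to the Multinomial likelihood: each posterior αⱼ = prior αⱼ + observed count nⱼ.
Posterior concentration: (32.11, 115.11, 17.11), total = 164.33.
Joint mode component: (α_{A}−1)/(Σα−K) = 31.11/161.33 = 0.1928.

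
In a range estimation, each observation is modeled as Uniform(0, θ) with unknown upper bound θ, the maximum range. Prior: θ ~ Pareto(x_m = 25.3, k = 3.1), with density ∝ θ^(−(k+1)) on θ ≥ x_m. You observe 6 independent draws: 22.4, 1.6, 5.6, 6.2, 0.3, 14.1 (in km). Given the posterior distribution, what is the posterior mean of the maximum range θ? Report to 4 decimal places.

28.4235

A Pareto(scale x_m, shape k) prior on the upper bound θ of Uniform(0, θ) is conjugate: posterior is Pareto(max(x_m, max xᵢ), k + n).
Sample maximum = 22.4; prior scale x_m = 25.3 → posterior scale = max = 25.3.
Posterior shape = 3.1 + 6 = 9.1.
E[θ|data] = k·x_m/(k−1) = 9.1·25.3/8.1 = 28.4235.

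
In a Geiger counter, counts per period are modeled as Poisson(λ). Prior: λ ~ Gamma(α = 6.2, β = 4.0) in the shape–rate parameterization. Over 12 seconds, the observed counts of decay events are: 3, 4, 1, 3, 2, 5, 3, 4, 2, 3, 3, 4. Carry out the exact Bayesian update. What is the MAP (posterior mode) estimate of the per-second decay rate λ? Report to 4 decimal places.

With a Gamma(shape α, rate β) prior, the Poisson likelihood is conjugate: the posterior is Gamma(α + ΣXᵢ, β + n).
Sum of counts S = 37 over n = 12 seconds.
Posterior: Gamma(α+S, β+n) = Gamma(6.2+37, 4.0+12) = Gamma(43.2, 16.0).
Mode of Gamma(α,β) for α≥1 is (α−1)/β = 42.2/16.0 = 2.6375.

2.6375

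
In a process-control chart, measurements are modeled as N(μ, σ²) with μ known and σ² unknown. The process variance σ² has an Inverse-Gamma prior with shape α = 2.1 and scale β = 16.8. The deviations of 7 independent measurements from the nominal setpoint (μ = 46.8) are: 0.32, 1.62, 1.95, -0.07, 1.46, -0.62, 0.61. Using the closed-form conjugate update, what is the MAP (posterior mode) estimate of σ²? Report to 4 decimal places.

3.2593

With known mean μ and an Inverse-Gamma(α, β) prior on σ², the Normal likelihood is conjugate: posterior is Inv-Gamma(α + n/2, β + Σ(xᵢ−μ)²/2).
Σ(xᵢ−μ)² = (0.32)² + (1.62)² + (1.95)² + (-0.07)² + (1.46)² + (-0.62)² + (0.61)² = 9.4223.
Posterior: Inv-Gamma(2.1 + 7/2, 16.8 + 9.4223/2) = Inv-Gamma(5.60, 21.51115).
Mode = β/(α+1) = 21.51115/6.60 = 3.2593.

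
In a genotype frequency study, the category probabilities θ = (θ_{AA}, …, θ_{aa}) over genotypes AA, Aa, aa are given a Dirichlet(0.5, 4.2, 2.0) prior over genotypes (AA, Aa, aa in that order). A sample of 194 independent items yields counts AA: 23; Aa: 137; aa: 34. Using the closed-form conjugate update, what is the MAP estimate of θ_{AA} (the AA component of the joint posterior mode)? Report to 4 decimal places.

0.1138

The Dirichlet prior is conjugate to the Multinomial likelihood: each posterior αⱼ = prior αⱼ + observed count nⱼ.
Posterior concentration: (23.5, 141.2, 36.0), total = 200.7.
Joint mode component: (α_{AA}−1)/(Σα−K) = 22.5/197.7 = 0.1138.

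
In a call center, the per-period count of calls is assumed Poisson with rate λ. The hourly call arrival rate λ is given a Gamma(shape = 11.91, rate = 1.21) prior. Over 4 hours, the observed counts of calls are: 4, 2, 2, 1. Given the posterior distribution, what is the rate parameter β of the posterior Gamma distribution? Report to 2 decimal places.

5.21

With a Gamma(shape α, rate β) prior, the Poisson likelihood is conjugate: the posterior is Gamma(α + ΣXᵢ, β + n).
Sum of counts S = 9 over n = 4 hours.
Posterior: Gamma(α+S, β+n) = Gamma(11.91+9, 1.21+4) = Gamma(20.91, 5.21).
Posterior β = 5.21.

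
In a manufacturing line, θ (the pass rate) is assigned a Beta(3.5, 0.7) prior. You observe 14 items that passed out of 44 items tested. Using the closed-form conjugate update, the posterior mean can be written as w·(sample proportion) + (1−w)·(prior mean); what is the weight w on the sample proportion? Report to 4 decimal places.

0.9129

The Beta prior is conjugate to a Binomial/Bernoulli likelihood; the update adds successes to α and failures to β.
Posterior mean = (α₀+k)/(α₀+β₀+n) = [n/(α₀+β₀+n)]·(k/n) + [(α₀+β₀)/(α₀+β₀+n)]·α₀/(α₀+β₀), so only n and the prior enter the weight.
The weight on the data is w = n/(α₀+β₀+n) = 44/(3.5+0.7+44) = 44/48.2 = 0.9129.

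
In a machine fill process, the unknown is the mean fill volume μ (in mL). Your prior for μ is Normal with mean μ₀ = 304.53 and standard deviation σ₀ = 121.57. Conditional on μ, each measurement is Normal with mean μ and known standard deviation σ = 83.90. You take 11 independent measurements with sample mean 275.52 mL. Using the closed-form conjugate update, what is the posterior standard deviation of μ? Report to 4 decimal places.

For Normal data with known variance σ², a Normal(μ₀, σ₀²) prior on μ is conjugate. Posterior precision = 1/σ₀² + n/σ²; posterior mean is the precision-weighted average of μ₀ and x̄.
σ₀² = 121.57² = 14779.2649, σ² = 83.90² = 7039.21; σ² + n·σ₀² = 7039.21 + 11·14779.2649 = 169611.1239.
Posterior precision = 1/σ₀² + n/σ² = 1/14779.2649 + 11/7039.21 = (σ² + n·σ₀²)/(σ₀²σ²) = 169611.1239/(14779.2649·7039.21); posterior variance σₙ² = σ₀²σ²/(σ² + n·σ₀²) = 14779.2649·7039.21/169611.1239 = 613.369848.
Posterior SD = √σₙ² = √(14779.2649·7039.21/169611.1239) = 24.7663.

24.7663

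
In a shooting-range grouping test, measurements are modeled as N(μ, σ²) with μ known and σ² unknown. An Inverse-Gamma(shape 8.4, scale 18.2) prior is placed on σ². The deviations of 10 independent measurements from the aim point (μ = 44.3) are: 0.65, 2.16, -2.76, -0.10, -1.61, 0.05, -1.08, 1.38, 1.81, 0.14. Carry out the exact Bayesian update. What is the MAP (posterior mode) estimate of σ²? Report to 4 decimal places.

With known mean μ and an Inverse-Gamma(α, β) prior on σ², the Normal likelihood is conjugate: posterior is Inv-Gamma(α + n/2, β + Σ(xᵢ−μ)²/2).
Σ(xᵢ−μ)² = (0.65)² + (2.16)² + (-2.76)² + (-0.10)² + (-1.61)² + (0.05)² + (-1.08)² + (1.38)² + (1.81)² + (0.14)² = 21.6768.
Posterior: Inv-Gamma(8.4 + 10/2, 18.2 + 21.6768/2) = Inv-Gamma(13.40, 29.03840).
Mode = β/(α+1) = 29.03840/14.40 = 2.0166.

2.0166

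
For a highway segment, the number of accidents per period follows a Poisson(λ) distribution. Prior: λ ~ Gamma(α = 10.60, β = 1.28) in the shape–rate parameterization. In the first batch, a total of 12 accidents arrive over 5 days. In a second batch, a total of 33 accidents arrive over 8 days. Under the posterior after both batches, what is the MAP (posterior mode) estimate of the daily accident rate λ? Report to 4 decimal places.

With a Gamma(shape α, rate β) prior, the Poisson likelihood is conjugate: the posterior is Gamma(α + ΣXᵢ, β + n).
After batch 1: Gamma(α+S, β+n) = Gamma(10.60+12, 1.28+5) = Gamma(22.60, 6.28).
After batch 2: Gamma(α+S, β+n) = Gamma(22.60+33, 6.28+8) = Gamma(55.60, 14.28).
Mode of Gamma(α,β) for α≥1 is (α−1)/β = 54.60/14.28 = 3.8235.

3.8235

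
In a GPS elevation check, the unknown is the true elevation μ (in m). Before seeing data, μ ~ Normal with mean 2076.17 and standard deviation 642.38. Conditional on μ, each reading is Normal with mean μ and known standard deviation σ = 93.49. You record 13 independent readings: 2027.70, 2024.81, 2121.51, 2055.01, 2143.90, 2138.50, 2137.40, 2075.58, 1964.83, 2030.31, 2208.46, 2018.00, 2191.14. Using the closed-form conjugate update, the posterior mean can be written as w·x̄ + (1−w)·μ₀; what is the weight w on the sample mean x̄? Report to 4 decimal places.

For Normal data with known variance σ², a Normal(μ₀, σ₀²) prior on μ is conjugate. Posterior precision = 1/σ₀² + n/σ²; posterior mean is the precision-weighted average of μ₀ and x̄.
σ₀² = 642.38² = 412652.0644, σ² = 93.49² = 8740.3801. Prior precision 1/σ₀² = 1/412652.0644; data precision n/σ² = 13/8740.3801.
w = (n/σ²)/(1/σ₀² + n/σ²) = n·σ₀²/(σ² + n·σ₀²) = 13·412652.0644/(8740.3801 + 13·412652.0644) = 5364476.8372/5373217.2173 = 0.9984.

0.9984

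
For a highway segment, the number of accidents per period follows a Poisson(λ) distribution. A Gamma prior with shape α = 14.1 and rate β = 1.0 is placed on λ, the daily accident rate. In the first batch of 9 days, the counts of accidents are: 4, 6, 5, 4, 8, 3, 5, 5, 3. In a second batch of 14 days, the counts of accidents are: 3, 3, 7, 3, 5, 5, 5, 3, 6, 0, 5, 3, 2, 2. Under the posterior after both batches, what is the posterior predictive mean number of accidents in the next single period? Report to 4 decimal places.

4.5458

With a Gamma(shape α, rate β) prior, the Poisson likelihood is conjugate: the posterior is Gamma(α + ΣXᵢ, β + n).
Batch 1: sum of counts S = 43 over n = 9 days.
After batch 1: Gamma(α+S, β+n) = Gamma(14.1+43, 1.0+9) = Gamma(57.1, 10.0).
Batch 2: sum of counts S = 52 over n = 14 days.
After batch 2: Gamma(α+S, β+n) = Gamma(57.1+52, 10.0+14) = Gamma(109.1, 24.0).
The predictive distribution for one future period is NegBinom with mean α/β = 4.5458.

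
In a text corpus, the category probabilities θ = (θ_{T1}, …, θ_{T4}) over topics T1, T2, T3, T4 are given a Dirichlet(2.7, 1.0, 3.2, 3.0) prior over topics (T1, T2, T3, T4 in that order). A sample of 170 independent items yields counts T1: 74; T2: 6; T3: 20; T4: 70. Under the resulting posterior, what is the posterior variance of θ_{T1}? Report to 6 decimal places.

The Dirichlet prior is conjugate to the Multinomial likelihood: each posterior αⱼ = prior αⱼ + observed count nⱼ.
Posterior concentration: (76.7, 7.0, 23.2, 73.0), total = 179.9.
Var[θ_j] = α_j(Σα−α_j)/((Σα)²(Σα+1)) = 76.7·103.2/(179.9²·180.9) = 0.001352.

0.001352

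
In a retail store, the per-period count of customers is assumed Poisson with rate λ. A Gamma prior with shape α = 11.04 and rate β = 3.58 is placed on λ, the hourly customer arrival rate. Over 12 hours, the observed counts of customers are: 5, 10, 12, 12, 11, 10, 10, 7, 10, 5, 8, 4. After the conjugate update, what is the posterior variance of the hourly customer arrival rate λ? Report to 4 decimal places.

With a Gamma(shape α, rate β) prior, the Poisson likelihood is conjugate: the posterior is Gamma(α + ΣXᵢ, β + n).
Sum of counts S = 104 over n = 12 hours.
Posterior: Gamma(α+S, β+n) = Gamma(11.04+104, 3.58+12) = Gamma(115.04, 15.58).
Var = α/β² = 115.04/15.58² = 0.4739.

0.4739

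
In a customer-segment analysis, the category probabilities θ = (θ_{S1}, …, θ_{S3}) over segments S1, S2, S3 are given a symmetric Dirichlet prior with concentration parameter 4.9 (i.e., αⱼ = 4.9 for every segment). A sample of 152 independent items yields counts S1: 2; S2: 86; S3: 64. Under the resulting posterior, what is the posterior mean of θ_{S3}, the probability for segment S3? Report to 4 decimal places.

0.4133

The Dirichlet prior is conjugate to the Multinomial likelihood: each posterior αⱼ = prior αⱼ + observed count nⱼ.
Posterior concentration: (6.9, 90.9, 68.9), total = 166.7.
E[θ_{S3}|data] = α_{S3}/Σα = 68.9/166.7 = 0.4133.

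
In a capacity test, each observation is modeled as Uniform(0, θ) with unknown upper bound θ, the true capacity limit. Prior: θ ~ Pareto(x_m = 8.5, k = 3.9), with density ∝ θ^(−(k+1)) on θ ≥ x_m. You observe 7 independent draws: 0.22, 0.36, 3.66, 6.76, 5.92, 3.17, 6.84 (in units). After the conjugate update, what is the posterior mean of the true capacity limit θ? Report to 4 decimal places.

A Pareto(scale x_m, shape k) prior on the upper bound θ of Uniform(0, θ) is conjugate: posterior is Pareto(max(x_m, max xᵢ), k + n).
Sample maximum = 6.84; prior scale x_m = 8.5 → posterior scale = max = 8.50.
Posterior shape = 3.9 + 7 = 10.9.
E[θ|data] = k·x_m/(k−1) = 10.9·8.50/9.9 = 9.3586.

9.3586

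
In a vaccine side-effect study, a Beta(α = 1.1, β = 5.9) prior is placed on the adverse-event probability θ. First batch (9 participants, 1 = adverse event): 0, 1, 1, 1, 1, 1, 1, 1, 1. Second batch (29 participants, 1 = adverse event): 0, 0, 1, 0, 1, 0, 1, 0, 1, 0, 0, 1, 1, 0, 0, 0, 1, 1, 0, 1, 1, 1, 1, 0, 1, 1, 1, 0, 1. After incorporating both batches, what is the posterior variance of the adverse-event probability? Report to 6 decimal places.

The Beta prior is conjugate to a Binomial/Bernoulli likelihood; the update adds successes to α and failures to β.
After batch 1: Beta(1.1+8, 5.9+1) = Beta(9.1, 6.9).
After batch 2: Beta(9.1+16, 6.9+13) = Beta(25.1, 19.9).
Var = αβ/((α+β)²(α+β+1)) = 25.1·19.9/(45.0²·46.0) = 0.005362.

0.005362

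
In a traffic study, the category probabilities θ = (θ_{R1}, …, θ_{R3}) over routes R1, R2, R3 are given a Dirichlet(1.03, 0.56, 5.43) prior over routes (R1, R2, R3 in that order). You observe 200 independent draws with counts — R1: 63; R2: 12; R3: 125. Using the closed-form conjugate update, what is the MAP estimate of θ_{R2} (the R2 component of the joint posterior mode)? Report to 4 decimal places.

The Dirichlet prior is conjugate to the Multinomial likelihood: each posterior αⱼ = prior αⱼ + observed count nⱼ.
Posterior concentration: (64.03, 12.56, 130.43), total = 207.02.
Joint mode component: (α_{R2}−1)/(Σα−K) = 11.56/204.02 = 0.0567.

0.0567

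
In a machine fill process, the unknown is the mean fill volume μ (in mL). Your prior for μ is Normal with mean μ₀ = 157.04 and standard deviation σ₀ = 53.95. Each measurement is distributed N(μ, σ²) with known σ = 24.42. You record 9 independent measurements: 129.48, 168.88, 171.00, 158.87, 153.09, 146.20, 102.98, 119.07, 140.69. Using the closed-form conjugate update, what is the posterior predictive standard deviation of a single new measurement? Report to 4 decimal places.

For Normal data with known variance σ², a Normal(μ₀, σ₀²) prior on μ is conjugate. Posterior precision = 1/σ₀² + n/σ²; posterior mean is the precision-weighted average of μ₀ and x̄.
σ₀² = 53.95² = 2910.6025, σ² = 24.42² = 596.3364; σ² + n·σ₀² = 596.3364 + 9·2910.6025 = 26791.7589.
Posterior precision = 1/σ₀² + n/σ² = 1/2910.6025 + 9/596.3364 = (σ² + n·σ₀²)/(σ₀²σ²) = 26791.7589/(2910.6025·596.3364); posterior variance σₙ² = σ₀²σ²/(σ² + n·σ₀²) = 2910.6025·596.3364/26791.7589 = 64.784780.
Predictive variance for one new observation = σₙ² + σ² = 2910.6025·596.3364/26791.7589 + 596.3364 = σ²·(σ₀² + 26791.7589)/26791.7589 = 596.3364·29702.3614/26791.7589 = 661.121180; SD = √(596.3364·29702.3614/26791.7589) = 25.7123.

25.7123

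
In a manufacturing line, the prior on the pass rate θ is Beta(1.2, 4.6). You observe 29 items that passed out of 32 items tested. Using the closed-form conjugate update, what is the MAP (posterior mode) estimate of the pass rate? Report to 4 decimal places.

0.8156

The Beta prior is conjugate to a Binomial/Bernoulli likelihood; the update adds successes to α and failures to β.
Posterior: Beta(α+k, β+n−k) = Beta(1.2+29, 4.6+3) = Beta(30.2, 7.6).
Mode of Beta(a,b) for a,b>1 is (a−1)/(a+b−2) = 29.2/35.8 = 0.8156.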